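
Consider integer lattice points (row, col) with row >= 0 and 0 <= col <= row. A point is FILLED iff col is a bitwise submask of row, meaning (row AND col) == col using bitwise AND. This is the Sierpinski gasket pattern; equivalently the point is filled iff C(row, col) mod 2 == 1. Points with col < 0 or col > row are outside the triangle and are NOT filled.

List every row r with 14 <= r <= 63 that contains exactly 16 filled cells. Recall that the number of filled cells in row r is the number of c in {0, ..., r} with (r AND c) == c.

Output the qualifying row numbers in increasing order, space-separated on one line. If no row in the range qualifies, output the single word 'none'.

Row r has 2^popcount(r) filled cells, so we need popcount(r) = log2(16) = 4.
Scan r = 14..63 and keep those with exactly 4 one-bits:
r=14=1110 popcount=3 -> skip
r=15=1111 popcount=4 -> KEEP
r=16=10000 popcount=1 -> skip
r=17=10001 popcount=2 -> skip
r=18=10010 popcount=2 -> skip
r=19=10011 popcount=3 -> skip
r=20=10100 popcount=2 -> skip
r=21=10101 popcount=3 -> skip
r=22=10110 popcount=3 -> skip
r=23=10111 popcount=4 -> KEEP
r=24=11000 popcount=2 -> skip
r=25=11001 popcount=3 -> skip
r=26=11010 popcount=3 -> skip
r=27=11011 popcount=4 -> KEEP
r=28=11100 popcount=3 -> skip
r=29=11101 popcount=4 -> KEEP
r=30=11110 popcount=4 -> KEEP
r=31=11111 popcount=5 -> skip
r=32=100000 popcount=1 -> skip
r=33=100001 popcount=2 -> skip
r=34=100010 popcount=2 -> skip
r=35=100011 popcount=3 -> skip
r=36=100100 popcount=2 -> skip
r=37=100101 popcount=3 -> skip
r=38=100110 popcount=3 -> skip
r=39=100111 popcount=4 -> KEEP
r=40=101000 popcount=2 -> skip
r=41=101001 popcount=3 -> skip
r=42=101010 popcount=3 -> skip
r=43=101011 popcount=4 -> KEEP
r=44=101100 popcount=3 -> skip
r=45=101101 popcount=4 -> KEEP
r=46=101110 popcount=4 -> KEEP
r=47=101111 popcount=5 -> skip
r=48=110000 popcount=2 -> skip
r=49=110001 popcount=3 -> skip
r=50=110010 popcount=3 -> skip
r=51=110011 popcount=4 -> KEEP
r=52=110100 popcount=3 -> skip
r=53=110101 popcount=4 -> KEEP
r=54=110110 popcount=4 -> KEEP
r=55=110111 popcount=5 -> skip
r=56=111000 popcount=3 -> skip
r=57=111001 popcount=4 -> KEEP
r=58=111010 popcount=4 -> KEEP
r=59=111011 popcount=5 -> skip
r=60=111100 popcount=4 -> KEEP
r=61=111101 popcount=5 -> skip
r=62=111110 popcount=5 -> skip
r=63=111111 popcount=6 -> skip
Kept rows: 15 23 27 29 30 39 43 45 46 51 53 54 57 58 60

Answer: 15 23 27 29 30 39 43 45 46 51 53 54 57 58 60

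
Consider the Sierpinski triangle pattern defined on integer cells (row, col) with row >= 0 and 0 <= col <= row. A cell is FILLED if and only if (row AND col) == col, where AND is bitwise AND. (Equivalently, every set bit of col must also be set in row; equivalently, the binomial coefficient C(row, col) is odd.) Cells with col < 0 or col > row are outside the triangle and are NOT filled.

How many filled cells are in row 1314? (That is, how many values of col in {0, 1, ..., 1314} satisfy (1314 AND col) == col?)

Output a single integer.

1314 in binary = 10100100010
popcount(1314) = number of 1-bits in 10100100010 = 4
A col c satisfies (1314 AND c) == c iff every set bit of c is also set in 1314; each of the 4 set bits of 1314 can independently be on or off in c.
count = 2^4 = 16

Answer: 16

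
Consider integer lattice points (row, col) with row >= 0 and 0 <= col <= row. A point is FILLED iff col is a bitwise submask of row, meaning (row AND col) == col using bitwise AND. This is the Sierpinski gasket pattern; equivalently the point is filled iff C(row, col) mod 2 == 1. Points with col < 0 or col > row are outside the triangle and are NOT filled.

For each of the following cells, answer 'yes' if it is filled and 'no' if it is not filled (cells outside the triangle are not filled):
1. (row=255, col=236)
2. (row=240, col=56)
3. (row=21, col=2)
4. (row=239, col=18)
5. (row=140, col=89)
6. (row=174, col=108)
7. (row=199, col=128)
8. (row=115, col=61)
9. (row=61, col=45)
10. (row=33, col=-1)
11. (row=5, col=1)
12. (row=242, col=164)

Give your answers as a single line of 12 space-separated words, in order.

(255,236): row=0b11111111, col=0b11101100, row AND col = 0b11101100 = 236; 236 == 236 -> filled
(240,56): row=0b11110000, col=0b111000, row AND col = 0b110000 = 48; 48 != 56 -> empty
(21,2): row=0b10101, col=0b10, row AND col = 0b0 = 0; 0 != 2 -> empty
(239,18): row=0b11101111, col=0b10010, row AND col = 0b10 = 2; 2 != 18 -> empty
(140,89): row=0b10001100, col=0b1011001, row AND col = 0b1000 = 8; 8 != 89 -> empty
(174,108): row=0b10101110, col=0b1101100, row AND col = 0b101100 = 44; 44 != 108 -> empty
(199,128): row=0b11000111, col=0b10000000, row AND col = 0b10000000 = 128; 128 == 128 -> filled
(115,61): row=0b1110011, col=0b111101, row AND col = 0b110001 = 49; 49 != 61 -> empty
(61,45): row=0b111101, col=0b101101, row AND col = 0b101101 = 45; 45 == 45 -> filled
(33,-1): col outside [0, 33] -> not filled
(5,1): row=0b101, col=0b1, row AND col = 0b1 = 1; 1 == 1 -> filled
(242,164): row=0b11110010, col=0b10100100, row AND col = 0b10100000 = 160; 160 != 164 -> empty

Answer: yes no no no no no yes no yes no yes no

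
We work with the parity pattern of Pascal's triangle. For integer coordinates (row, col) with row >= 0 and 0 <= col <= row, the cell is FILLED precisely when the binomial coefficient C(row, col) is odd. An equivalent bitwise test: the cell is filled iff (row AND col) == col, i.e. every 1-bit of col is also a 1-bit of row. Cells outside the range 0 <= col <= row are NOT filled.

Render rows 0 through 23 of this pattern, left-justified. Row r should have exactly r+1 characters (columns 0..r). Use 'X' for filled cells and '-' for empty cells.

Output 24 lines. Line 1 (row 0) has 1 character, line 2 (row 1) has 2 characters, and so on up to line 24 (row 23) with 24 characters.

Answer: X
XX
X-X
XXXX
X---X
XX--XX
X-X-X-X
XXXXXXXX
X-------X
XX------XX
X-X-----X-X
XXXX----XXXX
X---X---X---X
XX--XX--XX--XX
X-X-X-X-X-X-X-X
XXXXXXXXXXXXXXXX
X---------------X
XX--------------XX
X-X-------------X-X
XXXX------------XXXX
X---X-----------X---X
XX--XX----------XX--XX
X-X-X-X---------X-X-X-X
XXXXXXXX--------XXXXXXXX

Derivation:
r0=0: X
r1=1: XX
r2=10: X-X
r3=11: XXXX
r4=100: X---X
r5=101: XX--XX
r6=110: X-X-X-X
r7=111: XXXXXXXX
r8=1000: X-------X
r9=1001: XX------XX
r10=1010: X-X-----X-X
r11=1011: XXXX----XXXX
r12=1100: X---X---X---X
r13=1101: XX--XX--XX--XX
r14=1110: X-X-X-X-X-X-X-X
r15=1111: XXXXXXXXXXXXXXXX
r16=10000: X---------------X
r17=10001: XX--------------XX
r18=10010: X-X-------------X-X
r19=10011: XXXX------------XXXX
r20=10100: X---X-----------X---X
r21=10101: XX--XX----------XX--XX
r22=10110: X-X-X-X---------X-X-X-X
r23=10111: XXXXXXXX--------XXXXXXXX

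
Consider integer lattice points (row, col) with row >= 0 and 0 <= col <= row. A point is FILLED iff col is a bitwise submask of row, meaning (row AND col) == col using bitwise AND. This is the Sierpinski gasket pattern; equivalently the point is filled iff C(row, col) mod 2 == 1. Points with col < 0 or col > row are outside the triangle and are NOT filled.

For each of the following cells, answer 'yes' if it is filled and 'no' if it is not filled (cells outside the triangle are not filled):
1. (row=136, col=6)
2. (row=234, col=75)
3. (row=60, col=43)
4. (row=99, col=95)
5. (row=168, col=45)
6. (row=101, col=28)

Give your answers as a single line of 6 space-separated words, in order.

Answer: no no no no no no

Derivation:
(136,6): row=0b10001000, col=0b110, row AND col = 0b0 = 0; 0 != 6 -> empty
(234,75): row=0b11101010, col=0b1001011, row AND col = 0b1001010 = 74; 74 != 75 -> empty
(60,43): row=0b111100, col=0b101011, row AND col = 0b101000 = 40; 40 != 43 -> empty
(99,95): row=0b1100011, col=0b1011111, row AND col = 0b1000011 = 67; 67 != 95 -> empty
(168,45): row=0b10101000, col=0b101101, row AND col = 0b101000 = 40; 40 != 45 -> empty
(101,28): row=0b1100101, col=0b11100, row AND col = 0b100 = 4; 4 != 28 -> empty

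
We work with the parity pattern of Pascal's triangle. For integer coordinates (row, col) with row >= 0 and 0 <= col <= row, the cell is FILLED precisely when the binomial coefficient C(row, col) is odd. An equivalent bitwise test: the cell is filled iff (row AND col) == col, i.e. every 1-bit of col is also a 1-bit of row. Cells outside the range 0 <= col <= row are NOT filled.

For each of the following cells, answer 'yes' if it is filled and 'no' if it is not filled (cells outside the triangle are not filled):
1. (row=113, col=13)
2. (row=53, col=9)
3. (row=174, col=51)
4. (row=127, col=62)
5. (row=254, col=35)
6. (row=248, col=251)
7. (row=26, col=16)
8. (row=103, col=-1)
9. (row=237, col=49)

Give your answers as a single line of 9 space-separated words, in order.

(113,13): row=0b1110001, col=0b1101, row AND col = 0b1 = 1; 1 != 13 -> empty
(53,9): row=0b110101, col=0b1001, row AND col = 0b1 = 1; 1 != 9 -> empty
(174,51): row=0b10101110, col=0b110011, row AND col = 0b100010 = 34; 34 != 51 -> empty
(127,62): row=0b1111111, col=0b111110, row AND col = 0b111110 = 62; 62 == 62 -> filled
(254,35): row=0b11111110, col=0b100011, row AND col = 0b100010 = 34; 34 != 35 -> empty
(248,251): col outside [0, 248] -> not filled
(26,16): row=0b11010, col=0b10000, row AND col = 0b10000 = 16; 16 == 16 -> filled
(103,-1): col outside [0, 103] -> not filled
(237,49): row=0b11101101, col=0b110001, row AND col = 0b100001 = 33; 33 != 49 -> empty

Answer: no no no yes no no yes no no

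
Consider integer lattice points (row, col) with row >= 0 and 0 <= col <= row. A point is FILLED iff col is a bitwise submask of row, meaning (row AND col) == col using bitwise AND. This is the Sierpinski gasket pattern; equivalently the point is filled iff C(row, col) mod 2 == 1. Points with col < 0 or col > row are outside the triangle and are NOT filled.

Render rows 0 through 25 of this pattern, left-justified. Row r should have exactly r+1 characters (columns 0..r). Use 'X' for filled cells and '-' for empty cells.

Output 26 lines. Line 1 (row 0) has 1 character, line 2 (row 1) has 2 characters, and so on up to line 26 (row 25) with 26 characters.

r0=0: X
r1=1: XX
r2=10: X-X
r3=11: XXXX
r4=100: X---X
r5=101: XX--XX
r6=110: X-X-X-X
r7=111: XXXXXXXX
r8=1000: X-------X
r9=1001: XX------XX
r10=1010: X-X-----X-X
r11=1011: XXXX----XXXX
r12=1100: X---X---X---X
r13=1101: XX--XX--XX--XX
r14=1110: X-X-X-X-X-X-X-X
r15=1111: XXXXXXXXXXXXXXXX
r16=10000: X---------------X
r17=10001: XX--------------XX
r18=10010: X-X-------------X-X
r19=10011: XXXX------------XXXX
r20=10100: X---X-----------X---X
r21=10101: XX--XX----------XX--XX
r22=10110: X-X-X-X---------X-X-X-X
r23=10111: XXXXXXXX--------XXXXXXXX
r24=11000: X-------X-------X-------X
r25=11001: XX------XX------XX------XX

Answer: X
XX
X-X
XXXX
X---X
XX--XX
X-X-X-X
XXXXXXXX
X-------X
XX------XX
X-X-----X-X
XXXX----XXXX
X---X---X---X
XX--XX--XX--XX
X-X-X-X-X-X-X-X
XXXXXXXXXXXXXXXX
X---------------X
XX--------------XX
X-X-------------X-X
XXXX------------XXXX
X---X-----------X---X
XX--XX----------XX--XX
X-X-X-X---------X-X-X-X
XXXXXXXX--------XXXXXXXX
X-------X-------X-------X
XX------XX------XX------XX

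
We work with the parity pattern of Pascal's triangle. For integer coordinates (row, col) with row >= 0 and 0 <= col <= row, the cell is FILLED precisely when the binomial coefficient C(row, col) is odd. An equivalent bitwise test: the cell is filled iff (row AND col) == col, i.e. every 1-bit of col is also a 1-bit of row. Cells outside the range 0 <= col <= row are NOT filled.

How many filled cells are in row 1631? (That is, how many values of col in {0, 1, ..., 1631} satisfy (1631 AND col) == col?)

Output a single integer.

Answer: 256

Derivation:
1631 in binary = 11001011111
popcount(1631) = number of 1-bits in 11001011111 = 8
A col c satisfies (1631 AND c) == c iff every set bit of c is also set in 1631; each of the 8 set bits of 1631 can independently be on or off in c.
count = 2^8 = 256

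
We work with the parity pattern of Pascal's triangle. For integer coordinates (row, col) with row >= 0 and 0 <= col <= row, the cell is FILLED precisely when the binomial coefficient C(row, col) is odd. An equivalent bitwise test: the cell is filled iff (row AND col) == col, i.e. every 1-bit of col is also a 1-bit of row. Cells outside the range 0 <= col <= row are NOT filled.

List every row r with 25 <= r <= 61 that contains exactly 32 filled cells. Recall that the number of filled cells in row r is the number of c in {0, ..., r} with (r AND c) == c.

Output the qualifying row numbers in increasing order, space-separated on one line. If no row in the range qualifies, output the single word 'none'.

Row r has 2^popcount(r) filled cells, so we need popcount(r) = log2(32) = 5.
Scan r = 25..61 and keep those with exactly 5 one-bits:
r=25=11001 popcount=3 -> skip
r=26=11010 popcount=3 -> skip
r=27=11011 popcount=4 -> skip
r=28=11100 popcount=3 -> skip
r=29=11101 popcount=4 -> skip
r=30=11110 popcount=4 -> skip
r=31=11111 popcount=5 -> KEEP
r=32=100000 popcount=1 -> skip
r=33=100001 popcount=2 -> skip
r=34=100010 popcount=2 -> skip
r=35=100011 popcount=3 -> skip
r=36=100100 popcount=2 -> skip
r=37=100101 popcount=3 -> skip
r=38=100110 popcount=3 -> skip
r=39=100111 popcount=4 -> skip
r=40=101000 popcount=2 -> skip
r=41=101001 popcount=3 -> skip
r=42=101010 popcount=3 -> skip
r=43=101011 popcount=4 -> skip
r=44=101100 popcount=3 -> skip
r=45=101101 popcount=4 -> skip
r=46=101110 popcount=4 -> skip
r=47=101111 popcount=5 -> KEEP
r=48=110000 popcount=2 -> skip
r=49=110001 popcount=3 -> skip
r=50=110010 popcount=3 -> skip
r=51=110011 popcount=4 -> skip
r=52=110100 popcount=3 -> skip
r=53=110101 popcount=4 -> skip
r=54=110110 popcount=4 -> skip
r=55=110111 popcount=5 -> KEEP
r=56=111000 popcount=3 -> skip
r=57=111001 popcount=4 -> skip
r=58=111010 popcount=4 -> skip
r=59=111011 popcount=5 -> KEEP
r=60=111100 popcount=4 -> skip
r=61=111101 popcount=5 -> KEEP
Kept rows: 31 47 55 59 61

Answer: 31 47 55 59 61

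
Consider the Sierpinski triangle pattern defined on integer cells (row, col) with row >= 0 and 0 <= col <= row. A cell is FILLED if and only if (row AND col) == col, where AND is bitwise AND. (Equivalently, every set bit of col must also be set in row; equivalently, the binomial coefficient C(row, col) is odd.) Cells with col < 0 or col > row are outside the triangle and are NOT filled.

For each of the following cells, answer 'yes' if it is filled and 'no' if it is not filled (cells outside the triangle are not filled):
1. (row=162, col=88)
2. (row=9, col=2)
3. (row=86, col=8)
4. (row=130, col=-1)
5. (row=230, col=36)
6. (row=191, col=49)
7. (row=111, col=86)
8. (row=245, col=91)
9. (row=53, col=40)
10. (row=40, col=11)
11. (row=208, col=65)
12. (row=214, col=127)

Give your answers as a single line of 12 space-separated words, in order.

(162,88): row=0b10100010, col=0b1011000, row AND col = 0b0 = 0; 0 != 88 -> empty
(9,2): row=0b1001, col=0b10, row AND col = 0b0 = 0; 0 != 2 -> empty
(86,8): row=0b1010110, col=0b1000, row AND col = 0b0 = 0; 0 != 8 -> empty
(130,-1): col outside [0, 130] -> not filled
(230,36): row=0b11100110, col=0b100100, row AND col = 0b100100 = 36; 36 == 36 -> filled
(191,49): row=0b10111111, col=0b110001, row AND col = 0b110001 = 49; 49 == 49 -> filled
(111,86): row=0b1101111, col=0b1010110, row AND col = 0b1000110 = 70; 70 != 86 -> empty
(245,91): row=0b11110101, col=0b1011011, row AND col = 0b1010001 = 81; 81 != 91 -> empty
(53,40): row=0b110101, col=0b101000, row AND col = 0b100000 = 32; 32 != 40 -> empty
(40,11): row=0b101000, col=0b1011, row AND col = 0b1000 = 8; 8 != 11 -> empty
(208,65): row=0b11010000, col=0b1000001, row AND col = 0b1000000 = 64; 64 != 65 -> empty
(214,127): row=0b11010110, col=0b1111111, row AND col = 0b1010110 = 86; 86 != 127 -> empty

Answer: no no no no yes yes no no no no no no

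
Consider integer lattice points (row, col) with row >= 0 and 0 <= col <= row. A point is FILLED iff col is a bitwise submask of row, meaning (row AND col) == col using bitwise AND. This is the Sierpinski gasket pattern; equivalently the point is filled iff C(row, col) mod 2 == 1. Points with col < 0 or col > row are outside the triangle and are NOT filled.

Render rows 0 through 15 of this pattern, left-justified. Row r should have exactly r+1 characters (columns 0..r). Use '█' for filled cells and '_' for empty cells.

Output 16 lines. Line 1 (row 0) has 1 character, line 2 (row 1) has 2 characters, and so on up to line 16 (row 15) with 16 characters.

Answer: █
██
█_█
████
█___█
██__██
█_█_█_█
████████
█_______█
██______██
█_█_____█_█
████____████
█___█___█___█
██__██__██__██
█_█_█_█_█_█_█_█
████████████████

Derivation:
r0=0: █
r1=1: ██
r2=10: █_█
r3=11: ████
r4=100: █___█
r5=101: ██__██
r6=110: █_█_█_█
r7=111: ████████
r8=1000: █_______█
r9=1001: ██______██
r10=1010: █_█_____█_█
r11=1011: ████____████
r12=1100: █___█___█___█
r13=1101: ██__██__██__██
r14=1110: █_█_█_█_█_█_█_█
r15=1111: ████████████████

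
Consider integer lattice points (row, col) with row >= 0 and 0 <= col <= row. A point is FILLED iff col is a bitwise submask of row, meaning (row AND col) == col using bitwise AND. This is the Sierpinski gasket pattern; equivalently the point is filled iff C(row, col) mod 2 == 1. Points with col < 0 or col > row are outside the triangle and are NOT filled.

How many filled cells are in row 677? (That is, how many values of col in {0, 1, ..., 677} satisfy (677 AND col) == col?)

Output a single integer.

Answer: 32

Derivation:
677 in binary = 1010100101
popcount(677) = number of 1-bits in 1010100101 = 5
A col c satisfies (677 AND c) == c iff every set bit of c is also set in 677; each of the 5 set bits of 677 can independently be on or off in c.
count = 2^5 = 32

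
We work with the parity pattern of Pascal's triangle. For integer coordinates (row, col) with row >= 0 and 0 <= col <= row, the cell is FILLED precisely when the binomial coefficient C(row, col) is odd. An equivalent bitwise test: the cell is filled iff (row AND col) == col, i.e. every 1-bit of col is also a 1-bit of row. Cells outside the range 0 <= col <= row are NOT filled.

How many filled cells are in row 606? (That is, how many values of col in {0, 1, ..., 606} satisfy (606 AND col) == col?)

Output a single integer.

606 in binary = 1001011110
popcount(606) = number of 1-bits in 1001011110 = 6
A col c satisfies (606 AND c) == c iff every set bit of c is also set in 606; each of the 6 set bits of 606 can independently be on or off in c.
count = 2^6 = 64

Answer: 64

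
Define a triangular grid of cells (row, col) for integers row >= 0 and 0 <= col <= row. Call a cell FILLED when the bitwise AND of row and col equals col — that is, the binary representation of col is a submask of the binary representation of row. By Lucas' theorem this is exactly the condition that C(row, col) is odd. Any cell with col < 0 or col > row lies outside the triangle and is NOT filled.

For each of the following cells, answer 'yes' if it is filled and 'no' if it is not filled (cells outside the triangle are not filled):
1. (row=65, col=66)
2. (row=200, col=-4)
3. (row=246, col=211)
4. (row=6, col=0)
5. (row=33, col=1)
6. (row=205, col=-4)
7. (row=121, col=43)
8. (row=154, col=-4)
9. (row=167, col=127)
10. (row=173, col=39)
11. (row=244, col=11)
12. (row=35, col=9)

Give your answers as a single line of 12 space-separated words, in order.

(65,66): col outside [0, 65] -> not filled
(200,-4): col outside [0, 200] -> not filled
(246,211): row=0b11110110, col=0b11010011, row AND col = 0b11010010 = 210; 210 != 211 -> empty
(6,0): row=0b110, col=0b0, row AND col = 0b0 = 0; 0 == 0 -> filled
(33,1): row=0b100001, col=0b1, row AND col = 0b1 = 1; 1 == 1 -> filled
(205,-4): col outside [0, 205] -> not filled
(121,43): row=0b1111001, col=0b101011, row AND col = 0b101001 = 41; 41 != 43 -> empty
(154,-4): col outside [0, 154] -> not filled
(167,127): row=0b10100111, col=0b1111111, row AND col = 0b100111 = 39; 39 != 127 -> empty
(173,39): row=0b10101101, col=0b100111, row AND col = 0b100101 = 37; 37 != 39 -> empty
(244,11): row=0b11110100, col=0b1011, row AND col = 0b0 = 0; 0 != 11 -> empty
(35,9): row=0b100011, col=0b1001, row AND col = 0b1 = 1; 1 != 9 -> empty

Answer: no no no yes yes no no no no no no no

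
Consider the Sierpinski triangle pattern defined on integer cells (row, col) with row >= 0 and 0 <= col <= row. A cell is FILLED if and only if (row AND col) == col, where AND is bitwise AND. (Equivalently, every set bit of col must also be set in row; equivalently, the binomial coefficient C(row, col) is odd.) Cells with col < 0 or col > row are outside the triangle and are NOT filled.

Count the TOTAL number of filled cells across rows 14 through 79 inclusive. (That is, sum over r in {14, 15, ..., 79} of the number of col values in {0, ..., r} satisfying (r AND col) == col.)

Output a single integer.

r14=1110 pc3: +8 =8
r15=1111 pc4: +16 =24
r16=10000 pc1: +2 =26
r17=10001 pc2: +4 =30
r18=10010 pc2: +4 =34
r19=10011 pc3: +8 =42
r20=10100 pc2: +4 =46
r21=10101 pc3: +8 =54
r22=10110 pc3: +8 =62
r23=10111 pc4: +16 =78
r24=11000 pc2: +4 =82
r25=11001 pc3: +8 =90
r26=11010 pc3: +8 =98
r27=11011 pc4: +16 =114
r28=11100 pc3: +8 =122
r29=11101 pc4: +16 =138
r30=11110 pc4: +16 =154
r31=11111 pc5: +32 =186
r32=100000 pc1: +2 =188
r33=100001 pc2: +4 =192
r34=100010 pc2: +4 =196
r35=100011 pc3: +8 =204
r36=100100 pc2: +4 =208
r37=100101 pc3: +8 =216
r38=100110 pc3: +8 =224
r39=100111 pc4: +16 =240
r40=101000 pc2: +4 =244
r41=101001 pc3: +8 =252
r42=101010 pc3: +8 =260
r43=101011 pc4: +16 =276
r44=101100 pc3: +8 =284
r45=101101 pc4: +16 =300
r46=101110 pc4: +16 =316
r47=101111 pc5: +32 =348
r48=110000 pc2: +4 =352
r49=110001 pc3: +8 =360
r50=110010 pc3: +8 =368
r51=110011 pc4: +16 =384
r52=110100 pc3: +8 =392
r53=110101 pc4: +16 =408
r54=110110 pc4: +16 =424
r55=110111 pc5: +32 =456
r56=111000 pc3: +8 =464
r57=111001 pc4: +16 =480
r58=111010 pc4: +16 =496
r59=111011 pc5: +32 =528
r60=111100 pc4: +16 =544
r61=111101 pc5: +32 =576
r62=111110 pc5: +32 =608
r63=111111 pc6: +64 =672
r64=1000000 pc1: +2 =674
r65=1000001 pc2: +4 =678
r66=1000010 pc2: +4 =682
r67=1000011 pc3: +8 =690
r68=1000100 pc2: +4 =694
r69=1000101 pc3: +8 =702
r70=1000110 pc3: +8 =710
r71=1000111 pc4: +16 =726
r72=1001000 pc2: +4 =730
r73=1001001 pc3: +8 =738
r74=1001010 pc3: +8 =746
r75=1001011 pc4: +16 =762
r76=1001100 pc3: +8 =770
r77=1001101 pc4: +16 =786
r78=1001110 pc4: +16 =802
r79=1001111 pc5: +32 =834

Answer: 834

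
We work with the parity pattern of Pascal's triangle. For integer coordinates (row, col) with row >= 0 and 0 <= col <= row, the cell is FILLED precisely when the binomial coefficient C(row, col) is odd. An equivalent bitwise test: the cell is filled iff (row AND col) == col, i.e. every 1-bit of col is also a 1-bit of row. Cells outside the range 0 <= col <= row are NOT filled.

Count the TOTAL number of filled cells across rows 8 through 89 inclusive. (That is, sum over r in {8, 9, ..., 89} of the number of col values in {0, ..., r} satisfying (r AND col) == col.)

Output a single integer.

r8=1000 pc1: +2 =2
r9=1001 pc2: +4 =6
r10=1010 pc2: +4 =10
r11=1011 pc3: +8 =18
r12=1100 pc2: +4 =22
r13=1101 pc3: +8 =30
r14=1110 pc3: +8 =38
r15=1111 pc4: +16 =54
r16=10000 pc1: +2 =56
r17=10001 pc2: +4 =60
r18=10010 pc2: +4 =64
r19=10011 pc3: +8 =72
r20=10100 pc2: +4 =76
r21=10101 pc3: +8 =84
r22=10110 pc3: +8 =92
r23=10111 pc4: +16 =108
r24=11000 pc2: +4 =112
r25=11001 pc3: +8 =120
r26=11010 pc3: +8 =128
r27=11011 pc4: +16 =144
r28=11100 pc3: +8 =152
r29=11101 pc4: +16 =168
r30=11110 pc4: +16 =184
r31=11111 pc5: +32 =216
r32=100000 pc1: +2 =218
r33=100001 pc2: +4 =222
r34=100010 pc2: +4 =226
r35=100011 pc3: +8 =234
r36=100100 pc2: +4 =238
r37=100101 pc3: +8 =246
r38=100110 pc3: +8 =254
r39=100111 pc4: +16 =270
r40=101000 pc2: +4 =274
r41=101001 pc3: +8 =282
r42=101010 pc3: +8 =290
r43=101011 pc4: +16 =306
r44=101100 pc3: +8 =314
r45=101101 pc4: +16 =330
r46=101110 pc4: +16 =346
r47=101111 pc5: +32 =378
r48=110000 pc2: +4 =382
r49=110001 pc3: +8 =390
r50=110010 pc3: +8 =398
r51=110011 pc4: +16 =414
r52=110100 pc3: +8 =422
r53=110101 pc4: +16 =438
r54=110110 pc4: +16 =454
r55=110111 pc5: +32 =486
r56=111000 pc3: +8 =494
r57=111001 pc4: +16 =510
r58=111010 pc4: +16 =526
r59=111011 pc5: +32 =558
r60=111100 pc4: +16 =574
r61=111101 pc5: +32 =606
r62=111110 pc5: +32 =638
r63=111111 pc6: +64 =702
r64=1000000 pc1: +2 =704
r65=1000001 pc2: +4 =708
r66=1000010 pc2: +4 =712
r67=1000011 pc3: +8 =720
r68=1000100 pc2: +4 =724
r69=1000101 pc3: +8 =732
r70=1000110 pc3: +8 =740
r71=1000111 pc4: +16 =756
r72=1001000 pc2: +4 =760
r73=1001001 pc3: +8 =768
r74=1001010 pc3: +8 =776
r75=1001011 pc4: +16 =792
r76=1001100 pc3: +8 =800
r77=1001101 pc4: +16 =816
r78=1001110 pc4: +16 =832
r79=1001111 pc5: +32 =864
r80=1010000 pc2: +4 =868
r81=1010001 pc3: +8 =876
r82=1010010 pc3: +8 =884
r83=1010011 pc4: +16 =900
r84=1010100 pc3: +8 =908
r85=1010101 pc4: +16 =924
r86=1010110 pc4: +16 =940
r87=1010111 pc5: +32 =972
r88=1011000 pc3: +8 =980
r89=1011001 pc4: +16 =996

Answer: 996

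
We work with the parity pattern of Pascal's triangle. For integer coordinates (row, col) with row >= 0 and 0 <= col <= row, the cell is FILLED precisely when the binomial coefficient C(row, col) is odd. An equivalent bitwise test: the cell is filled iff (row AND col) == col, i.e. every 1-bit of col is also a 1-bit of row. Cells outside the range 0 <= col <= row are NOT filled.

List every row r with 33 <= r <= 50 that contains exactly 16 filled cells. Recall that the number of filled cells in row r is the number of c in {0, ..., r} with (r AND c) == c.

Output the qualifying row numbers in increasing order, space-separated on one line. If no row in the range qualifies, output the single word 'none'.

Answer: 39 43 45 46

Derivation:
Row r has 2^popcount(r) filled cells, so we need popcount(r) = log2(16) = 4.
Scan r = 33..50 and keep those with exactly 4 one-bits:
r=33=100001 popcount=2 -> skip
r=34=100010 popcount=2 -> skip
r=35=100011 popcount=3 -> skip
r=36=100100 popcount=2 -> skip
r=37=100101 popcount=3 -> skip
r=38=100110 popcount=3 -> skip
r=39=100111 popcount=4 -> KEEP
r=40=101000 popcount=2 -> skip
r=41=101001 popcount=3 -> skip
r=42=101010 popcount=3 -> skip
r=43=101011 popcount=4 -> KEEP
r=44=101100 popcount=3 -> skip
r=45=101101 popcount=4 -> KEEP
r=46=101110 popcount=4 -> KEEP
r=47=101111 popcount=5 -> skip
r=48=110000 popcount=2 -> skip
r=49=110001 popcount=3 -> skip
r=50=110010 popcount=3 -> skip
Kept rows: 39 43 45 46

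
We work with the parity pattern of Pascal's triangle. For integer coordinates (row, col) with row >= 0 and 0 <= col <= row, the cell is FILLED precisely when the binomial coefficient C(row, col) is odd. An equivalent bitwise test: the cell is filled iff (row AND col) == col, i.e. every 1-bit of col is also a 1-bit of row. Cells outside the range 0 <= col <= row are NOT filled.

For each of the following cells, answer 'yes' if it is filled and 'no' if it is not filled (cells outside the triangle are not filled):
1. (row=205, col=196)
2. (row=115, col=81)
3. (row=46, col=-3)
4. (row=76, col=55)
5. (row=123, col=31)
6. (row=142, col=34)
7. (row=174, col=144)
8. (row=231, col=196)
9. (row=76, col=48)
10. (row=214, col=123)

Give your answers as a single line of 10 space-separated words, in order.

Answer: yes yes no no no no no yes no no

Derivation:
(205,196): row=0b11001101, col=0b11000100, row AND col = 0b11000100 = 196; 196 == 196 -> filled
(115,81): row=0b1110011, col=0b1010001, row AND col = 0b1010001 = 81; 81 == 81 -> filled
(46,-3): col outside [0, 46] -> not filled
(76,55): row=0b1001100, col=0b110111, row AND col = 0b100 = 4; 4 != 55 -> empty
(123,31): row=0b1111011, col=0b11111, row AND col = 0b11011 = 27; 27 != 31 -> empty
(142,34): row=0b10001110, col=0b100010, row AND col = 0b10 = 2; 2 != 34 -> empty
(174,144): row=0b10101110, col=0b10010000, row AND col = 0b10000000 = 128; 128 != 144 -> empty
(231,196): row=0b11100111, col=0b11000100, row AND col = 0b11000100 = 196; 196 == 196 -> filled
(76,48): row=0b1001100, col=0b110000, row AND col = 0b0 = 0; 0 != 48 -> empty
(214,123): row=0b11010110, col=0b1111011, row AND col = 0b1010010 = 82; 82 != 123 -> empty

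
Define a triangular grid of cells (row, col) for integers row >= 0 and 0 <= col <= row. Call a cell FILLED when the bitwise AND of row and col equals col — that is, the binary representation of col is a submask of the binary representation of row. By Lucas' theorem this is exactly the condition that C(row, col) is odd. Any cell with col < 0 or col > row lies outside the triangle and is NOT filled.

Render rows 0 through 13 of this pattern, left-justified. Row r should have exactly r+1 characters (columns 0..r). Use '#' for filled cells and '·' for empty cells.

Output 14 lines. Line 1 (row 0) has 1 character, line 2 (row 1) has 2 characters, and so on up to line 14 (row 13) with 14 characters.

r0=0: #
r1=1: ##
r2=10: #·#
r3=11: ####
r4=100: #···#
r5=101: ##··##
r6=110: #·#·#·#
r7=111: ########
r8=1000: #·······#
r9=1001: ##······##
r10=1010: #·#·····#·#
r11=1011: ####····####
r12=1100: #···#···#···#
r13=1101: ##··##··##··##

Answer: #
##
#·#
####
#···#
##··##
#·#·#·#
########
#·······#
##······##
#·#·····#·#
####····####
#···#···#···#
##··##··##··##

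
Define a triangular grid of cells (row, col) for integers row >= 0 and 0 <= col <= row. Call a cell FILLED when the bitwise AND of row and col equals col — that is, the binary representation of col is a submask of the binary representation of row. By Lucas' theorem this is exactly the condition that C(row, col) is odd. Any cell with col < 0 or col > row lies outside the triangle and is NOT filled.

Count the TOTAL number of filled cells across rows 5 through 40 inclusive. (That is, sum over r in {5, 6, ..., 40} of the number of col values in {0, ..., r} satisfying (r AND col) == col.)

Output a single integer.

Answer: 290

Derivation:
r5=101 pc2: +4 =4
r6=110 pc2: +4 =8
r7=111 pc3: +8 =16
r8=1000 pc1: +2 =18
r9=1001 pc2: +4 =22
r10=1010 pc2: +4 =26
r11=1011 pc3: +8 =34
r12=1100 pc2: +4 =38
r13=1101 pc3: +8 =46
r14=1110 pc3: +8 =54
r15=1111 pc4: +16 =70
r16=10000 pc1: +2 =72
r17=10001 pc2: +4 =76
r18=10010 pc2: +4 =80
r19=10011 pc3: +8 =88
r20=10100 pc2: +4 =92
r21=10101 pc3: +8 =100
r22=10110 pc3: +8 =108
r23=10111 pc4: +16 =124
r24=11000 pc2: +4 =128
r25=11001 pc3: +8 =136
r26=11010 pc3: +8 =144
r27=11011 pc4: +16 =160
r28=11100 pc3: +8 =168
r29=11101 pc4: +16 =184
r30=11110 pc4: +16 =200
r31=11111 pc5: +32 =232
r32=100000 pc1: +2 =234
r33=100001 pc2: +4 =238
r34=100010 pc2: +4 =242
r35=100011 pc3: +8 =250
r36=100100 pc2: +4 =254
r37=100101 pc3: +8 =262
r38=100110 pc3: +8 =270
r39=100111 pc4: +16 =286
r40=101000 pc2: +4 =290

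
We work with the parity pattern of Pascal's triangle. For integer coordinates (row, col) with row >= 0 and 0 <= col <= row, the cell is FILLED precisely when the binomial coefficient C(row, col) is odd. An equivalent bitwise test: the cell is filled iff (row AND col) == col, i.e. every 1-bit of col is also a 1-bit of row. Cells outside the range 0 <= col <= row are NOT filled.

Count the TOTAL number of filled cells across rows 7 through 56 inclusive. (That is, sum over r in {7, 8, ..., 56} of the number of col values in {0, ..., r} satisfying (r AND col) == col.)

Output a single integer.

Answer: 502

Derivation:
r7=111 pc3: +8 =8
r8=1000 pc1: +2 =10
r9=1001 pc2: +4 =14
r10=1010 pc2: +4 =18
r11=1011 pc3: +8 =26
r12=1100 pc2: +4 =30
r13=1101 pc3: +8 =38
r14=1110 pc3: +8 =46
r15=1111 pc4: +16 =62
r16=10000 pc1: +2 =64
r17=10001 pc2: +4 =68
r18=10010 pc2: +4 =72
r19=10011 pc3: +8 =80
r20=10100 pc2: +4 =84
r21=10101 pc3: +8 =92
r22=10110 pc3: +8 =100
r23=10111 pc4: +16 =116
r24=11000 pc2: +4 =120
r25=11001 pc3: +8 =128
r26=11010 pc3: +8 =136
r27=11011 pc4: +16 =152
r28=11100 pc3: +8 =160
r29=11101 pc4: +16 =176
r30=11110 pc4: +16 =192
r31=11111 pc5: +32 =224
r32=100000 pc1: +2 =226
r33=100001 pc2: +4 =230
r34=100010 pc2: +4 =234
r35=100011 pc3: +8 =242
r36=100100 pc2: +4 =246
r37=100101 pc3: +8 =254
r38=100110 pc3: +8 =262
r39=100111 pc4: +16 =278
r40=101000 pc2: +4 =282
r41=101001 pc3: +8 =290
r42=101010 pc3: +8 =298
r43=101011 pc4: +16 =314
r44=101100 pc3: +8 =322
r45=101101 pc4: +16 =338
r46=101110 pc4: +16 =354
r47=101111 pc5: +32 =386
r48=110000 pc2: +4 =390
r49=110001 pc3: +8 =398
r50=110010 pc3: +8 =406
r51=110011 pc4: +16 =422
r52=110100 pc3: +8 =430
r53=110101 pc4: +16 =446
r54=110110 pc4: +16 =462
r55=110111 pc5: +32 =494
r56=111000 pc3: +8 =502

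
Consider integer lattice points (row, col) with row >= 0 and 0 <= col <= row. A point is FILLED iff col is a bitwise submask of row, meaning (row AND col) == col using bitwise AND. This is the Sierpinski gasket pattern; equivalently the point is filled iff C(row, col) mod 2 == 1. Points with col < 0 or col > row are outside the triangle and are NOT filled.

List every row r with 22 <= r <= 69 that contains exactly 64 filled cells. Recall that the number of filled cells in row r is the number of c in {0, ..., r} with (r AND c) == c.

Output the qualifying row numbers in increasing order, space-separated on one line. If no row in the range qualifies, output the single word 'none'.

Row r has 2^popcount(r) filled cells, so we need popcount(r) = log2(64) = 6.
Scan r = 22..69 and keep those with exactly 6 one-bits:
r=22=10110 popcount=3 -> skip
r=23=10111 popcount=4 -> skip
r=24=11000 popcount=2 -> skip
r=25=11001 popcount=3 -> skip
r=26=11010 popcount=3 -> skip
r=27=11011 popcount=4 -> skip
r=28=11100 popcount=3 -> skip
r=29=11101 popcount=4 -> skip
r=30=11110 popcount=4 -> skip
r=31=11111 popcount=5 -> skip
r=32=100000 popcount=1 -> skip
r=33=100001 popcount=2 -> skip
r=34=100010 popcount=2 -> skip
r=35=100011 popcount=3 -> skip
r=36=100100 popcount=2 -> skip
r=37=100101 popcount=3 -> skip
r=38=100110 popcount=3 -> skip
r=39=100111 popcount=4 -> skip
r=40=101000 popcount=2 -> skip
r=41=101001 popcount=3 -> skip
r=42=101010 popcount=3 -> skip
r=43=101011 popcount=4 -> skip
r=44=101100 popcount=3 -> skip
r=45=101101 popcount=4 -> skip
r=46=101110 popcount=4 -> skip
r=47=101111 popcount=5 -> skip
r=48=110000 popcount=2 -> skip
r=49=110001 popcount=3 -> skip
r=50=110010 popcount=3 -> skip
r=51=110011 popcount=4 -> skip
r=52=110100 popcount=3 -> skip
r=53=110101 popcount=4 -> skip
r=54=110110 popcount=4 -> skip
r=55=110111 popcount=5 -> skip
r=56=111000 popcount=3 -> skip
r=57=111001 popcount=4 -> skip
r=58=111010 popcount=4 -> skip
r=59=111011 popcount=5 -> skip
r=60=111100 popcount=4 -> skip
r=61=111101 popcount=5 -> skip
r=62=111110 popcount=5 -> skip
r=63=111111 popcount=6 -> KEEP
r=64=1000000 popcount=1 -> skip
r=65=1000001 popcount=2 -> skip
r=66=1000010 popcount=2 -> skip
r=67=1000011 popcount=3 -> skip
r=68=1000100 popcount=2 -> skip
r=69=1000101 popcount=3 -> skip
Kept rows: 63

Answer: 63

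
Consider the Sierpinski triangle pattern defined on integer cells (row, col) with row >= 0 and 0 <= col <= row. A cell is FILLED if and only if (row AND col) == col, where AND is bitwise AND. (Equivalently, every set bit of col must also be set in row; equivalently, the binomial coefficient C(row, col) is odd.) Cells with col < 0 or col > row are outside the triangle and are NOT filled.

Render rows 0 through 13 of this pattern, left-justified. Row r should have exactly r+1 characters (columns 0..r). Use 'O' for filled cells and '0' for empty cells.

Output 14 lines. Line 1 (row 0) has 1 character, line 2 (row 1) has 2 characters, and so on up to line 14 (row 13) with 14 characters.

r0=0: O
r1=1: OO
r2=10: O0O
r3=11: OOOO
r4=100: O000O
r5=101: OO00OO
r6=110: O0O0O0O
r7=111: OOOOOOOO
r8=1000: O0000000O
r9=1001: OO000000OO
r10=1010: O0O00000O0O
r11=1011: OOOO0000OOOO
r12=1100: O000O000O000O
r13=1101: OO00OO00OO00OO

Answer: O
OO
O0O
OOOO
O000O
OO00OO
O0O0O0O
OOOOOOOO
O0000000O
OO000000OO
O0O00000O0O
OOOO0000OOOO
O000O000O000O
OO00OO00OO00OO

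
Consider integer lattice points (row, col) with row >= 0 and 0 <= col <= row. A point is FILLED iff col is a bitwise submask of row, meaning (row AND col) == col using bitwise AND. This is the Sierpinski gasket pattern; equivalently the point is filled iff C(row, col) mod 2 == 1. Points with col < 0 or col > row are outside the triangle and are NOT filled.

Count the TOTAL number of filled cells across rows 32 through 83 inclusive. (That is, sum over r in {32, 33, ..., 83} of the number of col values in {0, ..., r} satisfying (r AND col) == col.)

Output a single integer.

Answer: 684

Derivation:
r32=100000 pc1: +2 =2
r33=100001 pc2: +4 =6
r34=100010 pc2: +4 =10
r35=100011 pc3: +8 =18
r36=100100 pc2: +4 =22
r37=100101 pc3: +8 =30
r38=100110 pc3: +8 =38
r39=100111 pc4: +16 =54
r40=101000 pc2: +4 =58
r41=101001 pc3: +8 =66
r42=101010 pc3: +8 =74
r43=101011 pc4: +16 =90
r44=101100 pc3: +8 =98
r45=101101 pc4: +16 =114
r46=101110 pc4: +16 =130
r47=101111 pc5: +32 =162
r48=110000 pc2: +4 =166
r49=110001 pc3: +8 =174
r50=110010 pc3: +8 =182
r51=110011 pc4: +16 =198
r52=110100 pc3: +8 =206
r53=110101 pc4: +16 =222
r54=110110 pc4: +16 =238
r55=110111 pc5: +32 =270
r56=111000 pc3: +8 =278
r57=111001 pc4: +16 =294
r58=111010 pc4: +16 =310
r59=111011 pc5: +32 =342
r60=111100 pc4: +16 =358
r61=111101 pc5: +32 =390
r62=111110 pc5: +32 =422
r63=111111 pc6: +64 =486
r64=1000000 pc1: +2 =488
r65=1000001 pc2: +4 =492
r66=1000010 pc2: +4 =496
r67=1000011 pc3: +8 =504
r68=1000100 pc2: +4 =508
r69=1000101 pc3: +8 =516
r70=1000110 pc3: +8 =524
r71=1000111 pc4: +16 =540
r72=1001000 pc2: +4 =544
r73=1001001 pc3: +8 =552
r74=1001010 pc3: +8 =560
r75=1001011 pc4: +16 =576
r76=1001100 pc3: +8 =584
r77=1001101 pc4: +16 =600
r78=1001110 pc4: +16 =616
r79=1001111 pc5: +32 =648
r80=1010000 pc2: +4 =652
r81=1010001 pc3: +8 =660
r82=1010010 pc3: +8 =668
r83=1010011 pc4: +16 =684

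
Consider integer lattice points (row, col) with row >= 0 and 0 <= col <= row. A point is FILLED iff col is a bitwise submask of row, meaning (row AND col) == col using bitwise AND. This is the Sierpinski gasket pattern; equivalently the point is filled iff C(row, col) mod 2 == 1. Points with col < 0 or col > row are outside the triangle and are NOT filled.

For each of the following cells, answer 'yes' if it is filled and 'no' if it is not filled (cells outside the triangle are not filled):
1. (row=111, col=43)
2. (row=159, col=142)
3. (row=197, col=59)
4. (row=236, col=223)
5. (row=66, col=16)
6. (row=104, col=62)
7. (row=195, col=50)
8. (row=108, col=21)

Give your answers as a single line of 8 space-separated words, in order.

(111,43): row=0b1101111, col=0b101011, row AND col = 0b101011 = 43; 43 == 43 -> filled
(159,142): row=0b10011111, col=0b10001110, row AND col = 0b10001110 = 142; 142 == 142 -> filled
(197,59): row=0b11000101, col=0b111011, row AND col = 0b1 = 1; 1 != 59 -> empty
(236,223): row=0b11101100, col=0b11011111, row AND col = 0b11001100 = 204; 204 != 223 -> empty
(66,16): row=0b1000010, col=0b10000, row AND col = 0b0 = 0; 0 != 16 -> empty
(104,62): row=0b1101000, col=0b111110, row AND col = 0b101000 = 40; 40 != 62 -> empty
(195,50): row=0b11000011, col=0b110010, row AND col = 0b10 = 2; 2 != 50 -> empty
(108,21): row=0b1101100, col=0b10101, row AND col = 0b100 = 4; 4 != 21 -> empty

Answer: yes yes no no no no no no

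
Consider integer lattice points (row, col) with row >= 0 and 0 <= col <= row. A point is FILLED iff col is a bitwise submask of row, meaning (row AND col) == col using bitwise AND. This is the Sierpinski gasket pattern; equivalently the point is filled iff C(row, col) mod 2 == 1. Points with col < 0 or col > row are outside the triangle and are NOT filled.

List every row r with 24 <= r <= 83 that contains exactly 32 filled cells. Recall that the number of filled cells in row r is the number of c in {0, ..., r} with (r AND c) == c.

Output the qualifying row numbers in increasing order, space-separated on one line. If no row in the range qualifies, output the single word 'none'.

Answer: 31 47 55 59 61 62 79

Derivation:
Row r has 2^popcount(r) filled cells, so we need popcount(r) = log2(32) = 5.
Scan r = 24..83 and keep those with exactly 5 one-bits:
r=24=11000 popcount=2 -> skip
r=25=11001 popcount=3 -> skip
r=26=11010 popcount=3 -> skip
r=27=11011 popcount=4 -> skip
r=28=11100 popcount=3 -> skip
r=29=11101 popcount=4 -> skip
r=30=11110 popcount=4 -> skip
r=31=11111 popcount=5 -> KEEP
r=32=100000 popcount=1 -> skip
r=33=100001 popcount=2 -> skip
r=34=100010 popcount=2 -> skip
r=35=100011 popcount=3 -> skip
r=36=100100 popcount=2 -> skip
r=37=100101 popcount=3 -> skip
r=38=100110 popcount=3 -> skip
r=39=100111 popcount=4 -> skip
r=40=101000 popcount=2 -> skip
r=41=101001 popcount=3 -> skip
r=42=101010 popcount=3 -> skip
r=43=101011 popcount=4 -> skip
r=44=101100 popcount=3 -> skip
r=45=101101 popcount=4 -> skip
r=46=101110 popcount=4 -> skip
r=47=101111 popcount=5 -> KEEP
r=48=110000 popcount=2 -> skip
r=49=110001 popcount=3 -> skip
r=50=110010 popcount=3 -> skip
r=51=110011 popcount=4 -> skip
r=52=110100 popcount=3 -> skip
r=53=110101 popcount=4 -> skip
r=54=110110 popcount=4 -> skip
r=55=110111 popcount=5 -> KEEP
r=56=111000 popcount=3 -> skip
r=57=111001 popcount=4 -> skip
r=58=111010 popcount=4 -> skip
r=59=111011 popcount=5 -> KEEP
r=60=111100 popcount=4 -> skip
r=61=111101 popcount=5 -> KEEP
r=62=111110 popcount=5 -> KEEP
r=63=111111 popcount=6 -> skip
r=64=1000000 popcount=1 -> skip
r=65=1000001 popcount=2 -> skip
r=66=1000010 popcount=2 -> skip
r=67=1000011 popcount=3 -> skip
r=68=1000100 popcount=2 -> skip
r=69=1000101 popcount=3 -> skip
r=70=1000110 popcount=3 -> skip
r=71=1000111 popcount=4 -> skip
r=72=1001000 popcount=2 -> skip
r=73=1001001 popcount=3 -> skip
r=74=1001010 popcount=3 -> skip
r=75=1001011 popcount=4 -> skip
r=76=1001100 popcount=3 -> skip
r=77=1001101 popcount=4 -> skip
r=78=1001110 popcount=4 -> skip
r=79=1001111 popcount=5 -> KEEP
r=80=1010000 popcount=2 -> skip
r=81=1010001 popcount=3 -> skip
r=82=1010010 popcount=3 -> skip
r=83=1010011 popcount=4 -> skip
Kept rows: 31 47 55 59 61 62 79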